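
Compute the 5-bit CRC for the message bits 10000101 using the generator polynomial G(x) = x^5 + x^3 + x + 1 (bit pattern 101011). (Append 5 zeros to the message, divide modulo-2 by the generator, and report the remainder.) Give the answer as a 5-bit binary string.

10110

Append 5 zeros: 1000010100000. Divide by 101011 (XOR where the leading bit is 1):
  pos 0: 100001 XOR 101011 = 001010
  pos 2: 101001 XOR 101011 = 000010
  pos 6: 100000 XOR 101011 = 001011
Remainder (last 5 bits) = 10110. This is the CRC / FCS.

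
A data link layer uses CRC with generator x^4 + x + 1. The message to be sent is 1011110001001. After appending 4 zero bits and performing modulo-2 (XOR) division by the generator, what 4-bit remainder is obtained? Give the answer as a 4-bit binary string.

1111

Append 4 zeros: 10111100010010000. Divide by 10011 (XOR where the leading bit is 1):
  pos 0: 10111 XOR 10011 = 00100
  pos 2: 10010 XOR 10011 = 00001
  pos 6: 10010 XOR 10011 = 00001
  pos 10: 10100 XOR 10011 = 00111
  pos 12: 11100 XOR 10011 = 01111
Remainder (last 4 bits) = 1111. This is the CRC / FCS.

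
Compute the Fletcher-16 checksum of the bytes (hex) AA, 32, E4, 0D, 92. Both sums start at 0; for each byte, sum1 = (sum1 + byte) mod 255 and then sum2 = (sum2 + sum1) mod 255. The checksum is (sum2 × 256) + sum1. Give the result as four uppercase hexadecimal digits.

7961

Running sums (mod 255):
  after byte 0 (AA): sum1=170, sum2=170
  after byte 1 (32): sum1=220, sum2=135
  after byte 2 (E4): sum1=193, sum2=73
  after byte 3 (0D): sum1=206, sum2=24
  after byte 4 (92): sum1=97, sum2=121
Checksum = sum2·256 + sum1 = 121·256 + 97 = 31073 = 0x7961.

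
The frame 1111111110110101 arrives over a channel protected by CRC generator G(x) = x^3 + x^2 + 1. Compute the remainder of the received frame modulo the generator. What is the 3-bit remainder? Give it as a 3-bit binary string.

010

Modulo-2 division of 1111111110110101 by 1101:
  pos 0: 1111 XOR 1101 = 0010
  pos 2: 1011 XOR 1101 = 0110
  pos 3: 1101 XOR 1101 = 0000
  pos 7: 1101 XOR 1101 = 0000
  pos 11: 1010 XOR 1101 = 0111
  pos 12: 1111 XOR 1101 = 0010
Remainder = 010 (nonzero — an error is detected).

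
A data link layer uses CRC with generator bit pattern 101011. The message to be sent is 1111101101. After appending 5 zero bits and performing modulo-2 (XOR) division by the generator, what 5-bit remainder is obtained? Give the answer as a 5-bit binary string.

Append 5 zeros: 111110110100000. Divide by 101011 (XOR where the leading bit is 1):
  pos 0: 111110 XOR 101011 = 010101
  pos 1: 101011 XOR 101011 = 000000
  pos 7: 101000 XOR 101011 = 000011
Remainder (last 5 bits) = 01100. This is the CRC / FCS.

01100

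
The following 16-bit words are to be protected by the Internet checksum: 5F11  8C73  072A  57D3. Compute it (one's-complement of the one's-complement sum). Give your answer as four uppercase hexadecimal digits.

One's-complement addition (fold any carry out of bit 15 back into bit 0):
  0x5F11 + 0x8C73 = 0x0EB84
  0xEB84 + 0x072A = 0x0F2AE
  0xF2AE + 0x57D3 = 0x14A81 → wrap carry → 0x4A82
One's-complement sum = 0x4A82.
Checksum = ~0x4A82 & 0xFFFF = 0xB57D.

B57D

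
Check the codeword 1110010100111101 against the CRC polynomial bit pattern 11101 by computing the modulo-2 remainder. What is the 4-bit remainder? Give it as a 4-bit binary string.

Modulo-2 division of 1110010100111101 by 11101:
  pos 0: 11100 XOR 11101 = 00001
  pos 4: 11010 XOR 11101 = 00111
  pos 6: 11101 XOR 11101 = 00000
  pos 11: 11101 XOR 11101 = 00000
Remainder = 0000 (zero — the frame passes the CRC check).

0000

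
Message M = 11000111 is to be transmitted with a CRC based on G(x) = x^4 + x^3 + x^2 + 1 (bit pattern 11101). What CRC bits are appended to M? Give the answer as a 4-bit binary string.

Append 4 zeros: 110001110000. Divide by 11101 (XOR where the leading bit is 1):
  pos 0: 11000 XOR 11101 = 00101
  pos 2: 10111 XOR 11101 = 01010
  pos 3: 10101 XOR 11101 = 01000
  pos 4: 10000 XOR 11101 = 01101
  pos 5: 11010 XOR 11101 = 00111
  pos 7: 11100 XOR 11101 = 00001
Remainder (last 4 bits) = 0001. This is the CRC / FCS.

0001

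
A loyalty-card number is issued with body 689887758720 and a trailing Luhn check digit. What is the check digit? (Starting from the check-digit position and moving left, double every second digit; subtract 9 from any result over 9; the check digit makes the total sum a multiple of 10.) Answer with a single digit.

Partial digits right→left: 0 2 7 8 5 7 7 8 8 9 8 6
Double every second digit counting from the check-digit position (so the 1st, 3rd, 5th, ... of the partial from the right).
  doubled (with −9 where >9): 0 5 1 5 7 7 → sum 25
  kept as-is: 2 8 7 8 9 6 → sum 40
Total = 25 + 40 = 65.
Check digit = (10 − (65 mod 10)) mod 10 = 5.

5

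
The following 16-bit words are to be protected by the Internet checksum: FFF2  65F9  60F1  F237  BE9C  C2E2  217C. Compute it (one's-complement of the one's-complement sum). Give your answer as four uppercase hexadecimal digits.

One's-complement addition (fold any carry out of bit 15 back into bit 0):
  0xFFF2 + 0x65F9 = 0x165EB → wrap carry → 0x65EC
  0x65EC + 0x60F1 = 0x0C6DD
  0xC6DD + 0xF237 = 0x1B914 → wrap carry → 0xB915
  0xB915 + 0xBE9C = 0x177B1 → wrap carry → 0x77B2
  0x77B2 + 0xC2E2 = 0x13A94 → wrap carry → 0x3A95
  0x3A95 + 0x217C = 0x05C11
One's-complement sum = 0x5C11.
Checksum = ~0x5C11 & 0xFFFF = 0xA3EE.

A3EE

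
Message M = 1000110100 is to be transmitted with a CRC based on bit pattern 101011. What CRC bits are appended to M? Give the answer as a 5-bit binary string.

11101

Append 5 zeros: 100011010000000. Divide by 101011 (XOR where the leading bit is 1):
  pos 0: 100011 XOR 101011 = 001000
  pos 2: 100001 XOR 101011 = 001010
  pos 4: 101000 XOR 101011 = 000011
  pos 8: 110000 XOR 101011 = 011011
  pos 9: 110110 XOR 101011 = 011101
Remainder (last 5 bits) = 11101. This is the CRC / FCS.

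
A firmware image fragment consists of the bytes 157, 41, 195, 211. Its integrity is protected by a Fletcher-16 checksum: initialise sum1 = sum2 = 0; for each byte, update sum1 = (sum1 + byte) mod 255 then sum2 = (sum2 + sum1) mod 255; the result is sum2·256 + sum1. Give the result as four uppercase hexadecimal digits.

4D5E

Running sums (mod 255):
  after byte 0 (157): sum1=157, sum2=157
  after byte 1 (41): sum1=198, sum2=100
  after byte 2 (195): sum1=138, sum2=238
  after byte 3 (211): sum1=94, sum2=77
Checksum = sum2·256 + sum1 = 77·256 + 94 = 19806 = 0x4D5E.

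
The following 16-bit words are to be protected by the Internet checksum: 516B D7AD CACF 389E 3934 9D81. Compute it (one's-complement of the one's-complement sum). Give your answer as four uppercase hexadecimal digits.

FCC2

One's-complement addition (fold any carry out of bit 15 back into bit 0):
  0x516B + 0xD7AD = 0x12918 → wrap carry → 0x2919
  0x2919 + 0xCACF = 0x0F3E8
  0xF3E8 + 0x389E = 0x12C86 → wrap carry → 0x2C87
  0x2C87 + 0x3934 = 0x065BB
  0x65BB + 0x9D81 = 0x1033C → wrap carry → 0x033D
One's-complement sum = 0x033D.
Checksum = ~0x033D & 0xFFFF = 0xFCC2.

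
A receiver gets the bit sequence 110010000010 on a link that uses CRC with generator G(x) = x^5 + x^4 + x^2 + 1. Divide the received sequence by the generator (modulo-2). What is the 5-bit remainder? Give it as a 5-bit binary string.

Modulo-2 division of 110010000010 by 110101:
  pos 0: 110010 XOR 110101 = 000111
  pos 3: 111000 XOR 110101 = 001101
  pos 5: 110101 XOR 110101 = 000000
Remainder = 00000 (zero — the frame passes the CRC check).

00000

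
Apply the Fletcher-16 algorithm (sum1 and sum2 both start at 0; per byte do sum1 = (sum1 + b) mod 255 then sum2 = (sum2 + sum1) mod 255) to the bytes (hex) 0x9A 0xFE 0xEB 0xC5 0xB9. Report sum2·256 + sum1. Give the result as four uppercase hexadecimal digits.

0A05

Running sums (mod 255):
  after byte 0 (0x9A): sum1=154, sum2=154
  after byte 1 (0xFE): sum1=153, sum2=52
  after byte 2 (0xEB): sum1=133, sum2=185
  after byte 3 (0xC5): sum1=75, sum2=5
  after byte 4 (0xB9): sum1=5, sum2=10
Checksum = sum2·256 + sum1 = 10·256 + 5 = 2565 = 0x0A05.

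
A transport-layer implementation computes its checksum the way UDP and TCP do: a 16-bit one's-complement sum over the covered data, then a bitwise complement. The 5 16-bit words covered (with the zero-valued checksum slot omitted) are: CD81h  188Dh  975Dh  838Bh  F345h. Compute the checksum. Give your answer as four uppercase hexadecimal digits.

One's-complement addition (fold any carry out of bit 15 back into bit 0):
  0xCD81 + 0x188D = 0x0E60E
  0xE60E + 0x975D = 0x17D6B → wrap carry → 0x7D6C
  0x7D6C + 0x838B = 0x100F7 → wrap carry → 0x00F8
  0x00F8 + 0xF345 = 0x0F43D
One's-complement sum = 0xF43D.
Checksum = ~0xF43D & 0xFFFF = 0x0BC2.

0BC2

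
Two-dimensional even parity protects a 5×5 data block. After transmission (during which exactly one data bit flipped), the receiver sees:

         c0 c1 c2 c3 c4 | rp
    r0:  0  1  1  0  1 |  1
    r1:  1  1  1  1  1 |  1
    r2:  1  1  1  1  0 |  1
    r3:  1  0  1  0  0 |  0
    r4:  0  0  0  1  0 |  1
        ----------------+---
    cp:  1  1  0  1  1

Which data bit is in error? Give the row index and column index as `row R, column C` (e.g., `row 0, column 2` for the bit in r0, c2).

row 2, column 4

Recompute each row's even parity and compare to rp:
  r0: data parity 1, sent rp 1 → ok
  r1: data parity 1, sent rp 1 → ok
  r2: data parity 0, sent rp 1 → mismatch
  r3: data parity 0, sent rp 0 → ok
  r4: data parity 1, sent rp 1 → ok
Recompute each column's even parity and compare to cp:
  c0: data parity 1, sent cp 1 → ok
  c1: data parity 1, sent cp 1 → ok
  c2: data parity 0, sent cp 0 → ok
  c3: data parity 1, sent cp 1 → ok
  c4: data parity 0, sent cp 1 → mismatch
Exactly one row (r2) and one column (c4) fail → the flipped bit is at their intersection.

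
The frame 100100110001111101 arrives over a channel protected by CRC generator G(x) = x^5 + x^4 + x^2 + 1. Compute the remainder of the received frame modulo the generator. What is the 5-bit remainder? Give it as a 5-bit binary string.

Modulo-2 division of 100100110001111101 by 110101:
  pos 0: 100100 XOR 110101 = 010001
  pos 1: 100011 XOR 110101 = 010110
  pos 2: 101101 XOR 110101 = 011000
  pos 3: 110000 XOR 110101 = 000101
  pos 6: 101001 XOR 110101 = 011100
  pos 7: 111001 XOR 110101 = 001100
  pos 9: 110011 XOR 110101 = 000110
  pos 12: 110101 XOR 110101 = 000000
Remainder = 00000 (zero — the frame passes the CRC check).

00000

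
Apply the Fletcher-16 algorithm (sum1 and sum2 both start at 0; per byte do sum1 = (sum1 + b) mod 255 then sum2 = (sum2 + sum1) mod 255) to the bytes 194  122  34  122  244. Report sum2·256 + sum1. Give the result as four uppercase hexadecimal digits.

08CE

Running sums (mod 255):
  after byte 0 (194): sum1=194, sum2=194
  after byte 1 (122): sum1=61, sum2=0
  after byte 2 (34): sum1=95, sum2=95
  after byte 3 (122): sum1=217, sum2=57
  after byte 4 (244): sum1=206, sum2=8
Checksum = sum2·256 + sum1 = 8·256 + 206 = 2254 = 0x08CE.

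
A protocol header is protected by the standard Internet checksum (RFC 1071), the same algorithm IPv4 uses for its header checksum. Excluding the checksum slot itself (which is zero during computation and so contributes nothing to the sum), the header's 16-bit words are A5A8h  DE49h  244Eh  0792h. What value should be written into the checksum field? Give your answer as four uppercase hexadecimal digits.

One's-complement addition (fold any carry out of bit 15 back into bit 0):
  0xA5A8 + 0xDE49 = 0x183F1 → wrap carry → 0x83F2
  0x83F2 + 0x244E = 0x0A840
  0xA840 + 0x0792 = 0x0AFD2
One's-complement sum = 0xAFD2.
Checksum = ~0xAFD2 & 0xFFFF = 0x502D.

502D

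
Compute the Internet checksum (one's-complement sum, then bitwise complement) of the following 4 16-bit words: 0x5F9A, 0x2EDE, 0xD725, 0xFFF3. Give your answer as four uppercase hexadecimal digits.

One's-complement addition (fold any carry out of bit 15 back into bit 0):
  0x5F9A + 0x2EDE = 0x08E78
  0x8E78 + 0xD725 = 0x1659D → wrap carry → 0x659E
  0x659E + 0xFFF3 = 0x16591 → wrap carry → 0x6592
One's-complement sum = 0x6592.
Checksum = ~0x6592 & 0xFFFF = 0x9A6D.

9A6D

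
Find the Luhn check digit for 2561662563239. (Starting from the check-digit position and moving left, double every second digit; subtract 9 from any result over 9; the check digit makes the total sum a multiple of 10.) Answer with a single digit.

Partial digits right→left: 9 3 2 3 6 5 2 6 6 1 6 5 2
Double every second digit counting from the check-digit position (so the 1st, 3rd, 5th, ... of the partial from the right).
  doubled (with −9 where >9): 9 4 3 4 3 3 4 → sum 30
  kept as-is: 3 3 5 6 1 5 → sum 23
Total = 30 + 23 = 53.
Check digit = (10 − (53 mod 10)) mod 10 = 7.

7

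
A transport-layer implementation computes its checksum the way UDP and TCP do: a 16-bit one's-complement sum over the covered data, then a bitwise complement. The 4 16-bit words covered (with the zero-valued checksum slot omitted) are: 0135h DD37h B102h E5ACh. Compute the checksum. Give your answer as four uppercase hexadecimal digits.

One's-complement addition (fold any carry out of bit 15 back into bit 0):
  0x0135 + 0xDD37 = 0x0DE6C
  0xDE6C + 0xB102 = 0x18F6E → wrap carry → 0x8F6F
  0x8F6F + 0xE5AC = 0x1751B → wrap carry → 0x751C
One's-complement sum = 0x751C.
Checksum = ~0x751C & 0xFFFF = 0x8AE3.

8AE3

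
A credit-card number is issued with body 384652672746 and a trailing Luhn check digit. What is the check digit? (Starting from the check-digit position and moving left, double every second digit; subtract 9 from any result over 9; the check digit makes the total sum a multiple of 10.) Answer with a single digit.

9

Partial digits right→left: 6 4 7 2 7 6 2 5 6 4 8 3
Double every second digit counting from the check-digit position (so the 1st, 3rd, 5th, ... of the partial from the right).
  doubled (with −9 where >9): 3 5 5 4 3 7 → sum 27
  kept as-is: 4 2 6 5 4 3 → sum 24
Total = 27 + 24 = 51.
Check digit = (10 − (51 mod 10)) mod 10 = 9.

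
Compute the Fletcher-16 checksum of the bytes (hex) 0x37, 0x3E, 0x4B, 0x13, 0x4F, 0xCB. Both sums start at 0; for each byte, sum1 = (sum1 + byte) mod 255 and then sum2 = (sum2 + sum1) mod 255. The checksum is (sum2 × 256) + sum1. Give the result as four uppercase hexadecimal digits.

Running sums (mod 255):
  after byte 0 (0x37): sum1=55, sum2=55
  after byte 1 (0x3E): sum1=117, sum2=172
  after byte 2 (0x4B): sum1=192, sum2=109
  after byte 3 (0x13): sum1=211, sum2=65
  after byte 4 (0x4F): sum1=35, sum2=100
  after byte 5 (0xCB): sum1=238, sum2=83
Checksum = sum2·256 + sum1 = 83·256 + 238 = 21486 = 0x53EE.

53EE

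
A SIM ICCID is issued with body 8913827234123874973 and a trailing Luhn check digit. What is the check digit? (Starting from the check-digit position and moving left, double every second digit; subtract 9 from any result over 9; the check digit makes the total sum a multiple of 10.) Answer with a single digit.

Partial digits right→left: 3 7 9 4 7 8 3 2 1 4 3 2 7 2 8 3 1 9 8
Double every second digit counting from the check-digit position (so the 1st, 3rd, 5th, ... of the partial from the right).
  doubled (with −9 where >9): 6 9 5 6 2 6 5 7 2 7 → sum 55
  kept as-is: 7 4 8 2 4 2 2 3 9 → sum 41
Total = 55 + 41 = 96.
Check digit = (10 − (96 mod 10)) mod 10 = 4.

4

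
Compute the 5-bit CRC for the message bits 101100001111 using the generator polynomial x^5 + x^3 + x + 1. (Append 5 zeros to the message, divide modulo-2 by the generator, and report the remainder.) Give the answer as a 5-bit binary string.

Append 5 zeros: 10110000111100000. Divide by 101011 (XOR where the leading bit is 1):
  pos 0: 101100 XOR 101011 = 000111
  pos 3: 111001 XOR 101011 = 010010
  pos 4: 100101 XOR 101011 = 001110
  pos 6: 111011 XOR 101011 = 010000
  pos 7: 100000 XOR 101011 = 001011
  pos 9: 101100 XOR 101011 = 000111
Remainder (last 5 bits) = 11100. This is the CRC / FCS.

11100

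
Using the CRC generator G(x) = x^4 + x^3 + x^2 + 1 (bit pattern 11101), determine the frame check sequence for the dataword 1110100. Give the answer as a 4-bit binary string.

0000

Append 4 zeros: 11101000000. Divide by 11101 (XOR where the leading bit is 1):
  pos 0: 11101 XOR 11101 = 00000
Remainder (last 4 bits) = 0000. This is the CRC / FCS.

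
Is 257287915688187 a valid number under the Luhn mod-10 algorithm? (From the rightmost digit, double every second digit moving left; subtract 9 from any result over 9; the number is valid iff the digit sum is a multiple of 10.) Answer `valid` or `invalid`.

invalid

From the right, keep odd positions and double even positions (subtract 9 from any doubled value over 9):
  doubled (positions 2,4,...): 7 7 3 2 5 4 1 → sum 29
  kept (positions 1,3,...): 7 1 8 5 9 8 7 2 → sum 47
Total = 76.
76 mod 10 = 6, so the number is invalid.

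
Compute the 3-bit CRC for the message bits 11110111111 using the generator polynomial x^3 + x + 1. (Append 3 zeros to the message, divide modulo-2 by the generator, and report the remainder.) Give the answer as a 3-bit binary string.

011

Append 3 zeros: 11110111111000. Divide by 1011 (XOR where the leading bit is 1):
  pos 0: 1111 XOR 1011 = 0100
  pos 1: 1000 XOR 1011 = 0011
  pos 3: 1111 XOR 1011 = 0100
  pos 4: 1001 XOR 1011 = 0010
  pos 6: 1011 XOR 1011 = 0000
  pos 10: 1000 XOR 1011 = 0011
Remainder (last 3 bits) = 011. This is the CRC / FCS.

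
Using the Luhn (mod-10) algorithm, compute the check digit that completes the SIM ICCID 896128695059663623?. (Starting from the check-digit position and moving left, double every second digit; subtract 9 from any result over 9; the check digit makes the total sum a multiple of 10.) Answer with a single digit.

Partial digits right→left: 3 2 6 3 6 6 9 5 0 5 9 6 8 2 1 6 9 8
Double every second digit counting from the check-digit position (so the 1st, 3rd, 5th, ... of the partial from the right).
  doubled (with −9 where >9): 6 3 3 9 0 9 7 2 9 → sum 48
  kept as-is: 2 3 6 5 5 6 2 6 8 → sum 43
Total = 48 + 43 = 91.
Check digit = (10 − (91 mod 10)) mod 10 = 9.

9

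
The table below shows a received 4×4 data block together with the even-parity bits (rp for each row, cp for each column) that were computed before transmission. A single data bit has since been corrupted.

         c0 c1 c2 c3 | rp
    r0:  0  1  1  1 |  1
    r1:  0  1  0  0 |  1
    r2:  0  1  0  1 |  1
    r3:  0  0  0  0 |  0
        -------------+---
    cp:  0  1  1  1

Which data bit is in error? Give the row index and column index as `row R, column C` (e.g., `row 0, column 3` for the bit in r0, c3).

Recompute each row's even parity and compare to rp:
  r0: data parity 1, sent rp 1 → ok
  r1: data parity 1, sent rp 1 → ok
  r2: data parity 0, sent rp 1 → mismatch
  r3: data parity 0, sent rp 0 → ok
Recompute each column's even parity and compare to cp:
  c0: data parity 0, sent cp 0 → ok
  c1: data parity 1, sent cp 1 → ok
  c2: data parity 1, sent cp 1 → ok
  c3: data parity 0, sent cp 1 → mismatch
Exactly one row (r2) and one column (c3) fail → the flipped bit is at their intersection.

row 2, column 3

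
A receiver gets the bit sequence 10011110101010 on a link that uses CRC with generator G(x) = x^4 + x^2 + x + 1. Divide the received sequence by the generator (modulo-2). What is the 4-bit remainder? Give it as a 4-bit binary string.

0000

Modulo-2 division of 10011110101010 by 10111:
  pos 0: 10011 XOR 10111 = 00100
  pos 2: 10011 XOR 10111 = 00100
  pos 4: 10001 XOR 10111 = 00110
  pos 6: 11001 XOR 10111 = 01110
  pos 7: 11100 XOR 10111 = 01011
  pos 8: 10111 XOR 10111 = 00000
Remainder = 0000 (zero — the frame passes the CRC check).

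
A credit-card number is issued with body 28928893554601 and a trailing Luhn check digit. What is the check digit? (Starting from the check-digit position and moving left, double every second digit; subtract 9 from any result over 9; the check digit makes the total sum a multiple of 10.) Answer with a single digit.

Partial digits right→left: 1 0 6 4 5 5 3 9 8 8 2 9 8 2
Double every second digit counting from the check-digit position (so the 1st, 3rd, 5th, ... of the partial from the right).
  doubled (with −9 where >9): 2 3 1 6 7 4 7 → sum 30
  kept as-is: 0 4 5 9 8 9 2 → sum 37
Total = 30 + 37 = 67.
Check digit = (10 − (67 mod 10)) mod 10 = 3.

3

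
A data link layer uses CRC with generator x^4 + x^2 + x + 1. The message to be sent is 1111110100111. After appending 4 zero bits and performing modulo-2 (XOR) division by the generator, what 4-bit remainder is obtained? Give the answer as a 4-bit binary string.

Append 4 zeros: 11111101001110000. Divide by 10111 (XOR where the leading bit is 1):
  pos 0: 11111 XOR 10111 = 01000
  pos 1: 10001 XOR 10111 = 00110
  pos 3: 11001 XOR 10111 = 01110
  pos 4: 11100 XOR 10111 = 01011
  pos 5: 10110 XOR 10111 = 00001
  pos 9: 11110 XOR 10111 = 01001
  pos 10: 10010 XOR 10111 = 00101
  pos 12: 10100 XOR 10111 = 00011
Remainder (last 4 bits) = 0011. This is the CRC / FCS.

0011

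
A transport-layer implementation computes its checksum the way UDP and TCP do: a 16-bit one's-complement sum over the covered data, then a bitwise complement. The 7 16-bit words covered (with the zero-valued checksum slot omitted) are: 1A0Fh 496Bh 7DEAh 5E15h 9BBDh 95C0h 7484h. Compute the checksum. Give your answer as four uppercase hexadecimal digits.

One's-complement addition (fold any carry out of bit 15 back into bit 0):
  0x1A0F + 0x496B = 0x0637A
  0x637A + 0x7DEA = 0x0E164
  0xE164 + 0x5E15 = 0x13F79 → wrap carry → 0x3F7A
  0x3F7A + 0x9BBD = 0x0DB37
  0xDB37 + 0x95C0 = 0x170F7 → wrap carry → 0x70F8
  0x70F8 + 0x7484 = 0x0E57C
One's-complement sum = 0xE57C.
Checksum = ~0xE57C & 0xFFFF = 0x1A83.

1A83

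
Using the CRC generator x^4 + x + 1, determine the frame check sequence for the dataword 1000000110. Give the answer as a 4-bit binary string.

Append 4 zeros: 10000001100000. Divide by 10011 (XOR where the leading bit is 1):
  pos 0: 10000 XOR 10011 = 00011
  pos 3: 11001 XOR 10011 = 01010
  pos 4: 10101 XOR 10011 = 00110
  pos 6: 11000 XOR 10011 = 01011
  pos 7: 10110 XOR 10011 = 00101
  pos 9: 10100 XOR 10011 = 00111
Remainder (last 4 bits) = 0111. This is the CRC / FCS.

0111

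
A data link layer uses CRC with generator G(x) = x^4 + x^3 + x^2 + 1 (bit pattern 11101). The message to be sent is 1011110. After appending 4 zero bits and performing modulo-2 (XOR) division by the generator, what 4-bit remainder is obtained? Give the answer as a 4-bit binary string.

0010

Append 4 zeros: 10111100000. Divide by 11101 (XOR where the leading bit is 1):
  pos 0: 10111 XOR 11101 = 01010
  pos 1: 10101 XOR 11101 = 01000
  pos 2: 10000 XOR 11101 = 01101
  pos 3: 11010 XOR 11101 = 00111
  pos 5: 11100 XOR 11101 = 00001
Remainder (last 4 bits) = 0010. This is the CRC / FCS.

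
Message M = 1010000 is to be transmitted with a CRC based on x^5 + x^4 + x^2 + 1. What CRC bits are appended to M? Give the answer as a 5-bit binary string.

Append 5 zeros: 101000000000. Divide by 110101 (XOR where the leading bit is 1):
  pos 0: 101000 XOR 110101 = 011101
  pos 1: 111010 XOR 110101 = 001111
  pos 3: 111100 XOR 110101 = 001001
  pos 5: 100100 XOR 110101 = 010001
  pos 6: 100010 XOR 110101 = 010111
Remainder (last 5 bits) = 10111. This is the CRC / FCS.

10111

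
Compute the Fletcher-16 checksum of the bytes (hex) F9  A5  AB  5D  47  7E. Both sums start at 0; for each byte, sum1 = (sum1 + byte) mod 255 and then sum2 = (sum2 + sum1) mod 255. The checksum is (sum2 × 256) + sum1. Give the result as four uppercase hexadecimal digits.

EB6E

Running sums (mod 255):
  after byte 0 (F9): sum1=249, sum2=249
  after byte 1 (A5): sum1=159, sum2=153
  after byte 2 (AB): sum1=75, sum2=228
  after byte 3 (5D): sum1=168, sum2=141
  after byte 4 (47): sum1=239, sum2=125
  after byte 5 (7E): sum1=110, sum2=235
Checksum = sum2·256 + sum1 = 235·256 + 110 = 60270 = 0xEB6E.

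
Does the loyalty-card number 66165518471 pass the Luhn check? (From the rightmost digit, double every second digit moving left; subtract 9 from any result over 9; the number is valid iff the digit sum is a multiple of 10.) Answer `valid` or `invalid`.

From the right, keep odd positions and double even positions (subtract 9 from any doubled value over 9):
  doubled (positions 2,4,...): 5 7 1 3 3 → sum 19
  kept (positions 1,3,...): 1 4 1 5 1 6 → sum 18
Total = 37.
37 mod 10 = 7, so the number is invalid.

invalid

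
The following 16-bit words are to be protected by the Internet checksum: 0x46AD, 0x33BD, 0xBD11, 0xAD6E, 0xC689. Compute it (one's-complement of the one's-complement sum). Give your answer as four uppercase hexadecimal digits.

One's-complement addition (fold any carry out of bit 15 back into bit 0):
  0x46AD + 0x33BD = 0x07A6A
  0x7A6A + 0xBD11 = 0x1377B → wrap carry → 0x377C
  0x377C + 0xAD6E = 0x0E4EA
  0xE4EA + 0xC689 = 0x1AB73 → wrap carry → 0xAB74
One's-complement sum = 0xAB74.
Checksum = ~0xAB74 & 0xFFFF = 0x548B.

548B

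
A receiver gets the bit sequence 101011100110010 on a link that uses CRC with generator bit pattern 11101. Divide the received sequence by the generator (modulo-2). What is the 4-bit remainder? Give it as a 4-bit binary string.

Modulo-2 division of 101011100110010 by 11101:
  pos 0: 10101 XOR 11101 = 01000
  pos 1: 10001 XOR 11101 = 01100
  pos 2: 11001 XOR 11101 = 00100
  pos 4: 10000 XOR 11101 = 01101
  pos 5: 11011 XOR 11101 = 00110
  pos 7: 11010 XOR 11101 = 00111
  pos 9: 11101 XOR 11101 = 00000
Remainder = 0000 (zero — the frame passes the CRC check).

0000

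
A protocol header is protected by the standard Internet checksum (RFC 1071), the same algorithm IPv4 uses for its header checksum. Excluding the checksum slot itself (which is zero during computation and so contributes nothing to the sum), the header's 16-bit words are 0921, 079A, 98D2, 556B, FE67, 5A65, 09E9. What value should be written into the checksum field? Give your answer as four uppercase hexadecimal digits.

One's-complement addition (fold any carry out of bit 15 back into bit 0):
  0x0921 + 0x079A = 0x010BB
  0x10BB + 0x98D2 = 0x0A98D
  0xA98D + 0x556B = 0x0FEF8
  0xFEF8 + 0xFE67 = 0x1FD5F → wrap carry → 0xFD60
  0xFD60 + 0x5A65 = 0x157C5 → wrap carry → 0x57C6
  0x57C6 + 0x09E9 = 0x061AF
One's-complement sum = 0x61AF.
Checksum = ~0x61AF & 0xFFFF = 0x9E50.

9E50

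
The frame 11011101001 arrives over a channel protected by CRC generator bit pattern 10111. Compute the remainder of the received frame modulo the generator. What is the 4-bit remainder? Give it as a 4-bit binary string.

Modulo-2 division of 11011101001 by 10111:
  pos 0: 11011 XOR 10111 = 01100
  pos 1: 11001 XOR 10111 = 01110
  pos 2: 11100 XOR 10111 = 01011
  pos 3: 10111 XOR 10111 = 00000
Remainder = 0001 (nonzero — an error is detected).

0001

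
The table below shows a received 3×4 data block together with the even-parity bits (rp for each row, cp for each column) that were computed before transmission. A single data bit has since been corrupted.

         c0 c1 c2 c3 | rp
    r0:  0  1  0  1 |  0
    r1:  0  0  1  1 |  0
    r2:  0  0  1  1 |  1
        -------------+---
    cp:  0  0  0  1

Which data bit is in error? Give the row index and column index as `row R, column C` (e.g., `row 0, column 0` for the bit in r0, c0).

row 2, column 1

Recompute each row's even parity and compare to rp:
  r0: data parity 0, sent rp 0 → ok
  r1: data parity 0, sent rp 0 → ok
  r2: data parity 0, sent rp 1 → mismatch
Recompute each column's even parity and compare to cp:
  c0: data parity 0, sent cp 0 → ok
  c1: data parity 1, sent cp 0 → mismatch
  c2: data parity 0, sent cp 0 → ok
  c3: data parity 1, sent cp 1 → ok
Exactly one row (r2) and one column (c1) fail → the flipped bit is at their intersection.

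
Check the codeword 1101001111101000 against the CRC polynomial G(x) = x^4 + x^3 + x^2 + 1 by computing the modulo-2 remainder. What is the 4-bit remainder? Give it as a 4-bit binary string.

Modulo-2 division of 1101001111101000 by 11101:
  pos 0: 11010 XOR 11101 = 00111
  pos 2: 11101 XOR 11101 = 00000
  pos 7: 11110 XOR 11101 = 00011
  pos 10: 11100 XOR 11101 = 00001
Remainder = 0010 (nonzero — an error is detected).

0010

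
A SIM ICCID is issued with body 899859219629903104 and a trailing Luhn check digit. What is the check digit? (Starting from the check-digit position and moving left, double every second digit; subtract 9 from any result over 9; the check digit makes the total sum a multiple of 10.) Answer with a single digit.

Partial digits right→left: 4 0 1 3 0 9 9 2 6 9 1 2 9 5 8 9 9 8
Double every second digit counting from the check-digit position (so the 1st, 3rd, 5th, ... of the partial from the right).
  doubled (with −9 where >9): 8 2 0 9 3 2 9 7 9 → sum 49
  kept as-is: 0 3 9 2 9 2 5 9 8 → sum 47
Total = 49 + 47 = 96.
Check digit = (10 − (96 mod 10)) mod 10 = 4.

4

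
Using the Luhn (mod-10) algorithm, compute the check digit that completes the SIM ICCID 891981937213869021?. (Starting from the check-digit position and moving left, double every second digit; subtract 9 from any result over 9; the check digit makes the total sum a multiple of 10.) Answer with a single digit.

6

Partial digits right→left: 1 2 0 9 6 8 3 1 2 7 3 9 1 8 9 1 9 8
Double every second digit counting from the check-digit position (so the 1st, 3rd, 5th, ... of the partial from the right).
  doubled (with −9 where >9): 2 0 3 6 4 6 2 9 9 → sum 41
  kept as-is: 2 9 8 1 7 9 8 1 8 → sum 53
Total = 41 + 53 = 94.
Check digit = (10 − (94 mod 10)) mod 10 = 6.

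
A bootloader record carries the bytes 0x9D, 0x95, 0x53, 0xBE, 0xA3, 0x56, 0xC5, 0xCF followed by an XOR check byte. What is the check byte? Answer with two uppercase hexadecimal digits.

XOR the bytes together:
  start with 0x9D
  0x9D ⊕ 0x95 = 0x08
  0x08 ⊕ 0x53 = 0x5B
  0x5B ⊕ 0xBE = 0xE5
  0xE5 ⊕ 0xA3 = 0x46
  0x46 ⊕ 0x56 = 0x10
  0x10 ⊕ 0xC5 = 0xD5
  0xD5 ⊕ 0xCF = 0x1A

1A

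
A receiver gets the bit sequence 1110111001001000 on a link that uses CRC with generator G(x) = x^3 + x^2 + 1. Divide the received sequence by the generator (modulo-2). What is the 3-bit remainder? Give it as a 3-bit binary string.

000

Modulo-2 division of 1110111001001000 by 1101:
  pos 0: 1110 XOR 1101 = 0011
  pos 2: 1111 XOR 1101 = 0010
  pos 4: 1010 XOR 1101 = 0111
  pos 5: 1110 XOR 1101 = 0011
  pos 7: 1110 XOR 1101 = 0011
  pos 9: 1101 XOR 1101 = 0000
Remainder = 000 (zero — the frame passes the CRC check).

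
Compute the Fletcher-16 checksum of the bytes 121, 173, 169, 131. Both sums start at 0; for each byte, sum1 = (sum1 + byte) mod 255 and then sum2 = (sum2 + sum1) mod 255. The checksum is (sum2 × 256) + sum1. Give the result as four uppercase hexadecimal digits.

Running sums (mod 255):
  after byte 0 (121): sum1=121, sum2=121
  after byte 1 (173): sum1=39, sum2=160
  after byte 2 (169): sum1=208, sum2=113
  after byte 3 (131): sum1=84, sum2=197
Checksum = sum2·256 + sum1 = 197·256 + 84 = 50516 = 0xC554.

C554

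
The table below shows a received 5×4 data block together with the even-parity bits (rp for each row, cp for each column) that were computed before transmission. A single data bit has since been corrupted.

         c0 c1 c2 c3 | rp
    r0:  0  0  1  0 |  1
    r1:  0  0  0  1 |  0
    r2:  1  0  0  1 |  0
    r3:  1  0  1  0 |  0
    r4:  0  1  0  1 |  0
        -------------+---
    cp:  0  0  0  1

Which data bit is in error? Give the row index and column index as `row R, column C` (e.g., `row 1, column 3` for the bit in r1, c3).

row 1, column 1

Recompute each row's even parity and compare to rp:
  r0: data parity 1, sent rp 1 → ok
  r1: data parity 1, sent rp 0 → mismatch
  r2: data parity 0, sent rp 0 → ok
  r3: data parity 0, sent rp 0 → ok
  r4: data parity 0, sent rp 0 → ok
Recompute each column's even parity and compare to cp:
  c0: data parity 0, sent cp 0 → ok
  c1: data parity 1, sent cp 0 → mismatch
  c2: data parity 0, sent cp 0 → ok
  c3: data parity 1, sent cp 1 → ok
Exactly one row (r1) and one column (c1) fail → the flipped bit is at their intersection.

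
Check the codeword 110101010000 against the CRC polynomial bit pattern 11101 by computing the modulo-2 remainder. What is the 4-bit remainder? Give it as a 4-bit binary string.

0100

Modulo-2 division of 110101010000 by 11101:
  pos 0: 11010 XOR 11101 = 00111
  pos 2: 11110 XOR 11101 = 00011
  pos 5: 11100 XOR 11101 = 00001
Remainder = 0100 (nonzero — an error is detected).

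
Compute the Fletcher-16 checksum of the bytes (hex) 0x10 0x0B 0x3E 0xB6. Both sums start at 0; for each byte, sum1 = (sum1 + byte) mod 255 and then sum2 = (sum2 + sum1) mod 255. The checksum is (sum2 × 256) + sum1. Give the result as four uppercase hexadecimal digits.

9410

Running sums (mod 255):
  after byte 0 (0x10): sum1=16, sum2=16
  after byte 1 (0x0B): sum1=27, sum2=43
  after byte 2 (0x3E): sum1=89, sum2=132
  after byte 3 (0xB6): sum1=16, sum2=148
Checksum = sum2·256 + sum1 = 148·256 + 16 = 37904 = 0x9410.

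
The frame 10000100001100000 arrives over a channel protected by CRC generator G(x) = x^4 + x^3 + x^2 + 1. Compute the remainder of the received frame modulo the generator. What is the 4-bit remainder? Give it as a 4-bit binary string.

Modulo-2 division of 10000100001100000 by 11101:
  pos 0: 10000 XOR 11101 = 01101
  pos 1: 11011 XOR 11101 = 00110
  pos 3: 11000 XOR 11101 = 00101
  pos 5: 10100 XOR 11101 = 01001
  pos 6: 10011 XOR 11101 = 01110
  pos 7: 11101 XOR 11101 = 00000
Remainder = 0000 (zero — the frame passes the CRC check).

0000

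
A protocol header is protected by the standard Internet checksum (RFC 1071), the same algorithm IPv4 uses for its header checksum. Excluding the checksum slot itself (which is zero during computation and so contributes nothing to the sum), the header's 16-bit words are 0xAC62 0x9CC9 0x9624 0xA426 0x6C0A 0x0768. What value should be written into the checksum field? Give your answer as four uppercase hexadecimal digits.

One's-complement addition (fold any carry out of bit 15 back into bit 0):
  0xAC62 + 0x9CC9 = 0x1492B → wrap carry → 0x492C
  0x492C + 0x9624 = 0x0DF50
  0xDF50 + 0xA426 = 0x18376 → wrap carry → 0x8377
  0x8377 + 0x6C0A = 0x0EF81
  0xEF81 + 0x0768 = 0x0F6E9
One's-complement sum = 0xF6E9.
Checksum = ~0xF6E9 & 0xFFFF = 0x0916.

0916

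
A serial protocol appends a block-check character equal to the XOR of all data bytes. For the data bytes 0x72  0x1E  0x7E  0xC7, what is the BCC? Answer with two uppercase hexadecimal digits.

D5

XOR the bytes together:
  start with 0x72
  0x72 ⊕ 0x1E = 0x6C
  0x6C ⊕ 0x7E = 0x12
  0x12 ⊕ 0xC7 = 0xD5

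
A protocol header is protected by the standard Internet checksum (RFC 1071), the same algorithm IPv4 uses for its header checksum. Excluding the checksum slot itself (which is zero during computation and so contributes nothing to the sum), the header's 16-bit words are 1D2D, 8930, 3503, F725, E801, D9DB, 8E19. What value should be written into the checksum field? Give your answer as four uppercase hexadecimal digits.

DD81

One's-complement addition (fold any carry out of bit 15 back into bit 0):
  0x1D2D + 0x8930 = 0x0A65D
  0xA65D + 0x3503 = 0x0DB60
  0xDB60 + 0xF725 = 0x1D285 → wrap carry → 0xD286
  0xD286 + 0xE801 = 0x1BA87 → wrap carry → 0xBA88
  0xBA88 + 0xD9DB = 0x19463 → wrap carry → 0x9464
  0x9464 + 0x8E19 = 0x1227D → wrap carry → 0x227E
One's-complement sum = 0x227E.
Checksum = ~0x227E & 0xFFFF = 0xDD81.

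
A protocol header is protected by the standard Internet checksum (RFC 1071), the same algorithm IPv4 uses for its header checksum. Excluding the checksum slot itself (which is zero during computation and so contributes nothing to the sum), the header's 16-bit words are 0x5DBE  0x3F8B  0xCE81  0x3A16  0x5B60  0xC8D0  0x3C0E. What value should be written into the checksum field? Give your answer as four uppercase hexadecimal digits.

One's-complement addition (fold any carry out of bit 15 back into bit 0):
  0x5DBE + 0x3F8B = 0x09D49
  0x9D49 + 0xCE81 = 0x16BCA → wrap carry → 0x6BCB
  0x6BCB + 0x3A16 = 0x0A5E1
  0xA5E1 + 0x5B60 = 0x10141 → wrap carry → 0x0142
  0x0142 + 0xC8D0 = 0x0CA12
  0xCA12 + 0x3C0E = 0x10620 → wrap carry → 0x0621
One's-complement sum = 0x0621.
Checksum = ~0x0621 & 0xFFFF = 0xF9DE.

F9DE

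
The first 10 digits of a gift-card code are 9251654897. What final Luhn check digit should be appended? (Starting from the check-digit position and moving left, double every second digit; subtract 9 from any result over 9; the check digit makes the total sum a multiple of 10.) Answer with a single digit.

Partial digits right→left: 7 9 8 4 5 6 1 5 2 9
Double every second digit counting from the check-digit position (so the 1st, 3rd, 5th, ... of the partial from the right).
  doubled (with −9 where >9): 5 7 1 2 4 → sum 19
  kept as-is: 9 4 6 5 9 → sum 33
Total = 19 + 33 = 52.
Check digit = (10 − (52 mod 10)) mod 10 = 8.

8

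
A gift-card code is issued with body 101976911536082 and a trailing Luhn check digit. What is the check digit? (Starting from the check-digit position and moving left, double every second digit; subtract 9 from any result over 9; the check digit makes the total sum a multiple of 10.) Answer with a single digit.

Partial digits right→left: 2 8 0 6 3 5 1 1 9 6 7 9 1 0 1
Double every second digit counting from the check-digit position (so the 1st, 3rd, 5th, ... of the partial from the right).
  doubled (with −9 where >9): 4 0 6 2 9 5 2 2 → sum 30
  kept as-is: 8 6 5 1 6 9 0 → sum 35
Total = 30 + 35 = 65.
Check digit = (10 − (65 mod 10)) mod 10 = 5.

5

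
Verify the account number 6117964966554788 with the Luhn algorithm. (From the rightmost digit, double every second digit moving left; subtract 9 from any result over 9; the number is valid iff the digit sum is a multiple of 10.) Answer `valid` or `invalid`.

From the right, keep odd positions and double even positions (subtract 9 from any doubled value over 9):
  doubled (positions 2,4,...): 7 8 1 3 8 9 2 3 → sum 41
  kept (positions 1,3,...): 8 7 5 6 9 6 7 1 → sum 49
Total = 90.
90 mod 10 = 0, so the number is valid.

valid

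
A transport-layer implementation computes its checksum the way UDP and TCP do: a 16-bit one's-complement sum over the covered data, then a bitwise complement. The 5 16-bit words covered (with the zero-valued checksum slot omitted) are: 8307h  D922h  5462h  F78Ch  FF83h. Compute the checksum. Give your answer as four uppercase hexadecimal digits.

5862

One's-complement addition (fold any carry out of bit 15 back into bit 0):
  0x8307 + 0xD922 = 0x15C29 → wrap carry → 0x5C2A
  0x5C2A + 0x5462 = 0x0B08C
  0xB08C + 0xF78C = 0x1A818 → wrap carry → 0xA819
  0xA819 + 0xFF83 = 0x1A79C → wrap carry → 0xA79D
One's-complement sum = 0xA79D.
Checksum = ~0xA79D & 0xFFFF = 0x5862.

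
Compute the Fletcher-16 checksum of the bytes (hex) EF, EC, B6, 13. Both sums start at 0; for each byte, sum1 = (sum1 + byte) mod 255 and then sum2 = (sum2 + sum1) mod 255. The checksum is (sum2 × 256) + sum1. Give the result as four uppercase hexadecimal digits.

Running sums (mod 255):
  after byte 0 (EF): sum1=239, sum2=239
  after byte 1 (EC): sum1=220, sum2=204
  after byte 2 (B6): sum1=147, sum2=96
  after byte 3 (13): sum1=166, sum2=7
Checksum = sum2·256 + sum1 = 7·256 + 166 = 1958 = 0x07A6.

07A6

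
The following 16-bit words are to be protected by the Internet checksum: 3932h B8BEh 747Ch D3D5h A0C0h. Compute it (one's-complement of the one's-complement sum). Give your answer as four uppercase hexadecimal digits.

One's-complement addition (fold any carry out of bit 15 back into bit 0):
  0x3932 + 0xB8BE = 0x0F1F0
  0xF1F0 + 0x747C = 0x1666C → wrap carry → 0x666D
  0x666D + 0xD3D5 = 0x13A42 → wrap carry → 0x3A43
  0x3A43 + 0xA0C0 = 0x0DB03
One's-complement sum = 0xDB03.
Checksum = ~0xDB03 & 0xFFFF = 0x24FC.

24FC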